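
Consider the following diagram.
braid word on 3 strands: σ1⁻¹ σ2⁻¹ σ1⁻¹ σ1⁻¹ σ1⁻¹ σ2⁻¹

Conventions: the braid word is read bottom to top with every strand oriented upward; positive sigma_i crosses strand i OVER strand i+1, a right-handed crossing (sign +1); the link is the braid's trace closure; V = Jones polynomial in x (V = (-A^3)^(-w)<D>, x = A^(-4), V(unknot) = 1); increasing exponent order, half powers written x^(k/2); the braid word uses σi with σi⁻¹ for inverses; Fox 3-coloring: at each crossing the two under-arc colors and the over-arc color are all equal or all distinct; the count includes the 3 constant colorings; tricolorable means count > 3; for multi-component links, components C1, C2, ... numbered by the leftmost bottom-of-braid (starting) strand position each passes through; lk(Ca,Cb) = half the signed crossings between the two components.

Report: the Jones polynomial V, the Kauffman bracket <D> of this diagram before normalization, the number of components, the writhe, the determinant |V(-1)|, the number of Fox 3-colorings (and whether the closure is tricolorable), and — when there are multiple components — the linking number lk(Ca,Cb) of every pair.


V(x) = -x^-7 + x^-6 - x^-5 + x^-4 + x^-2
bracket: A^-10 + A^-2 - A^2 + A^6 - A^10, w = -6
1 component, writhe -6, over 6 crossings
det 5, colorings 3 of 3^6 — not tricolorable
observation: the span of V is 5, forcing >= 5 crossings in any diagram


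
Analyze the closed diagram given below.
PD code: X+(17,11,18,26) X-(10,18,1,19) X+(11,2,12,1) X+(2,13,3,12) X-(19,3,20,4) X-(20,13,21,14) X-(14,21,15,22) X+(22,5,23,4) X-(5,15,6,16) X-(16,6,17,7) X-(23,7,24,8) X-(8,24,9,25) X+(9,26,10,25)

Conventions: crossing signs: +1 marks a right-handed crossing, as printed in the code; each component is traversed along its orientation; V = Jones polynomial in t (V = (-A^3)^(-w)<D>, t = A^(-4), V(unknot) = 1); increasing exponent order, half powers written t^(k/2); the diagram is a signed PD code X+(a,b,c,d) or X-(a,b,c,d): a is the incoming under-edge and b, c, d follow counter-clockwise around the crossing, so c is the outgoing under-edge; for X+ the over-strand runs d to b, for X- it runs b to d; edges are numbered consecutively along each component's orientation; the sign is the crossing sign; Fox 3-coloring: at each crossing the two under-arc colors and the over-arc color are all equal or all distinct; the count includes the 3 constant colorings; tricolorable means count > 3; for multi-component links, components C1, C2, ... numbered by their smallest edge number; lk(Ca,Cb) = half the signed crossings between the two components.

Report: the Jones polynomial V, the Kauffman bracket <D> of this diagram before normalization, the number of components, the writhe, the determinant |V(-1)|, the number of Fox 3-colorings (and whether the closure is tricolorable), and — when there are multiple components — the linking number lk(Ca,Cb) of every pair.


V(t) = t^(-15/2) - 3t^(-13/2) + 5t^(-11/2) - 7t^(-9/2) + 8t^(-7/2) - 9t^(-5/2) + 7t^(-3/2) - 6t^(-1/2) + 3t^(1/2) - t^(3/2)
bracket: A^-15 - 3A^-11 + 6A^-7 - 7A^-3 + 9A - 8A^5 + 7A^9 - 5A^13 + 3A^17 - A^21, w = -3
2 components, writhe -3, over 13 crossings
lk(C1,C2) = -1
det 50, colorings 3 of 3^13 — not tricolorable
observation: the span of V is 9, within the link bound 13 + 2 - 1


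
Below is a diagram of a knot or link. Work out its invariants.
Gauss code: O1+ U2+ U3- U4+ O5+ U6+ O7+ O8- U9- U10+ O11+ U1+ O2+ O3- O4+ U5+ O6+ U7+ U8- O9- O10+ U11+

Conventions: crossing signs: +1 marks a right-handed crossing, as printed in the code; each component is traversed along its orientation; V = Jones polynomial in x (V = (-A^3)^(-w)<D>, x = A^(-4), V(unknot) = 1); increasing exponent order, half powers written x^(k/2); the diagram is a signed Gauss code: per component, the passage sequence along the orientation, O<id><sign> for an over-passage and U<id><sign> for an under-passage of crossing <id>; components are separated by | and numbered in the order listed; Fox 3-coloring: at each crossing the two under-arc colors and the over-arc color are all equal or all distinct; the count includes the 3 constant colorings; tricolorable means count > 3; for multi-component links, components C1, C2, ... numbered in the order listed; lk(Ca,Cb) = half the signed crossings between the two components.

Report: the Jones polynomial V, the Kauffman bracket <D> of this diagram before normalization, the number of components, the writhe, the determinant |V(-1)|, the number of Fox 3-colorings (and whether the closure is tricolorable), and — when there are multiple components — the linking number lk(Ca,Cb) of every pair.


V = x^2 + x^4 - x^5 + x^6 - x^7
<D> = A^-13 - A^-9 + A^-5 - A^-1 - A^7 (w = +5)
1 component over 11 crossings, w = +5
3 Fox colorings among 3^11, |V(-1)| = 5: not tricolorable
why: w = +5 (over 11 crossings) is diagram-only; (-A^3)^(-5) removes it from V


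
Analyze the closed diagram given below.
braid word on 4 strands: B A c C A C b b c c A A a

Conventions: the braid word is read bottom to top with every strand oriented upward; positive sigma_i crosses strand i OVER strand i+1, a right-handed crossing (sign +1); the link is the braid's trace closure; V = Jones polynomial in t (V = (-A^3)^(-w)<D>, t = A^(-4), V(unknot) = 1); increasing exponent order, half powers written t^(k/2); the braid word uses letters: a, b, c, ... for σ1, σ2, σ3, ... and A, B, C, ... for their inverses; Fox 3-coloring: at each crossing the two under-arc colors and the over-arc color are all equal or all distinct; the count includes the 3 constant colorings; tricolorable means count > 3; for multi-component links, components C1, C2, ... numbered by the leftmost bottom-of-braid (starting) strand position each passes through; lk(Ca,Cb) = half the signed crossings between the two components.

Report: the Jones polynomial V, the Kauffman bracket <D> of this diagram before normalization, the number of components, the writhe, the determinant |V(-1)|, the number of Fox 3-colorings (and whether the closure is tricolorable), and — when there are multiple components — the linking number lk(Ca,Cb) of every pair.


V(t) = -t^-3 + 2t^-2 - 2t^-1 + 3 - 2t + 2t^2 - t^3
bracket: A^-15 - 2A^-11 + 2A^-7 - 3A^-3 + 2A - 2A^5 + A^9, w = -1
1 component, writhe -1, over 13 crossings
det 13, colorings 3 of 3^13 — not tricolorable
observation: V spans 6 powers of t: at least 6 crossings in any diagram


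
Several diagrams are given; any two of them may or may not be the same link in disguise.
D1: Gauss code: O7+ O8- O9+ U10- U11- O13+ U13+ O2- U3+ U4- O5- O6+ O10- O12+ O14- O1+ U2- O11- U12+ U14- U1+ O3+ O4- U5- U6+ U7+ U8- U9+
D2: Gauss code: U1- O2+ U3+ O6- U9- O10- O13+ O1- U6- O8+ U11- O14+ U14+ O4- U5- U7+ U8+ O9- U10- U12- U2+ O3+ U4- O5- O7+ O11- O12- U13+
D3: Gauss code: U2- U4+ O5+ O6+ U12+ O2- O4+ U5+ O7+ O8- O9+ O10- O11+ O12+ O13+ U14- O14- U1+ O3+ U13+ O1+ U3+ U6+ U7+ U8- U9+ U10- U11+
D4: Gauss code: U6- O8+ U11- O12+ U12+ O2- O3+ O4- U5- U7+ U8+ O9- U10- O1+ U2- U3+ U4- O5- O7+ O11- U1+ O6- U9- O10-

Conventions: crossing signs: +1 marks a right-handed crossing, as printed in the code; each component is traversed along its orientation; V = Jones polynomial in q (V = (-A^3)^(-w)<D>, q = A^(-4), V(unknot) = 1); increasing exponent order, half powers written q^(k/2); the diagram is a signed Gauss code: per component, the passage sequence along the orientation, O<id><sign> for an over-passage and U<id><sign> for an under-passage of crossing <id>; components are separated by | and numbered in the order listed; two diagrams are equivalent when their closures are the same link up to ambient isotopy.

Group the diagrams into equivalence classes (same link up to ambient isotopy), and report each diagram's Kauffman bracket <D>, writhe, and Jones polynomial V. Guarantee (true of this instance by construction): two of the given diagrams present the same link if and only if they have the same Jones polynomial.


grouping into links: {D1} | {D2, D4} | {D3}
V(D1) = 1  (w 0, c 14, <D> = 1)
D2 (bracket A^-10 - 2A^-6 + 3A^-2 - 3A^2 + 4A^6 - 3A^10 + 2A^14 - A^18; 14 crossings at w = -2): V = -q^-6 + 2q^-5 - 3q^-4 + 4q^-3 - 3q^-2 + 3q^-1 - 2 + q
V(D3) = q^2 + 2q^4 - 2q^5 + q^6 - 2q^7 + q^8  [14 crossings, <D> = A^-14 - 2A^-10 + A^-6 - 2A^-2 + 2A^2 + A^10, w = +6]
V(D4) = -q^-6 + 2q^-5 - 3q^-4 + 4q^-3 - 3q^-2 + 3q^-1 - 2 + q  [12 crossings, <D> = A^-10 - 2A^-6 + 3A^-2 - 3A^2 + 4A^6 - 3A^10 + 2A^14 - A^18, w = -2]
why: 3 classes among 4 diagrams; unequal V(q) rules out equality


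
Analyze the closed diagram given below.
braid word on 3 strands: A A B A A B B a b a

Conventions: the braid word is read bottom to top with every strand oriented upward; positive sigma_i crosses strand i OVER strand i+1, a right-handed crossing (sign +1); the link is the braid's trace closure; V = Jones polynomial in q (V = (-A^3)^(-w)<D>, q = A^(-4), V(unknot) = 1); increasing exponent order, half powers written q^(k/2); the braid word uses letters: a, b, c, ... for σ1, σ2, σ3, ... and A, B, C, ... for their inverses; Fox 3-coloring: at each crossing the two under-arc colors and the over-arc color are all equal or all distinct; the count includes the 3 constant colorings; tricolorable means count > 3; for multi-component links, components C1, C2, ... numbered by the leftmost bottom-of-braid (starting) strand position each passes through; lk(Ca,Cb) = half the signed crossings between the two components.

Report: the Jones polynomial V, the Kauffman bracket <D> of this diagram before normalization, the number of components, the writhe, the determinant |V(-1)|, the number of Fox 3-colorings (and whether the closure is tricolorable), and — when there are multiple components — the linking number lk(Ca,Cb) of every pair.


V = -q^-4 + q^-3 + q^-1
<D> = A^-8 + 1 - A^4 (w = -4)
1 component over 10 crossings, w = -4
9 Fox colorings among 3^10, |V(-1)| = 3: tricolorable
why: the span of V is 3, forcing >= 3 crossings in any diagram


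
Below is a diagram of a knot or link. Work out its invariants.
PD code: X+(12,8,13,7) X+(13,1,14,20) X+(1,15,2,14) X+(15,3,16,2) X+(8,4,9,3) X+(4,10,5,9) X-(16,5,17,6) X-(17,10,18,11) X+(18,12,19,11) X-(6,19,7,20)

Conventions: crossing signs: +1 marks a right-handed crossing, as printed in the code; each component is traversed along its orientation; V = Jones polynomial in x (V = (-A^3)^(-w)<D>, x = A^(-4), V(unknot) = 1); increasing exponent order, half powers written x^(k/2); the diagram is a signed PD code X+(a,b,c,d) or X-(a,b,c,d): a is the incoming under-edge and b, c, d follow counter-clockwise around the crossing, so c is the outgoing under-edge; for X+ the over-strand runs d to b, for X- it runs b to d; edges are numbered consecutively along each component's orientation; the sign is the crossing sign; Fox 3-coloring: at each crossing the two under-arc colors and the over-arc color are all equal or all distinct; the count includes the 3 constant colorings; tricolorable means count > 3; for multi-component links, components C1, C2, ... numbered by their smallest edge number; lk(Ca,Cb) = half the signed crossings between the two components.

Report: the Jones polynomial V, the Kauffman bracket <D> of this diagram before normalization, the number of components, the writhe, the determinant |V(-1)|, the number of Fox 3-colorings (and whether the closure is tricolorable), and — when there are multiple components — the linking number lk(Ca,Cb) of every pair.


Jones polynomial: V(x) = 2x - 2x^2 + 3x^3 - 3x^4 + 2x^5 - 2x^6 + x^7
<D> = A^-16 - 2A^-12 + 2A^-8 - 3A^-4 + 3 - 2A^4 + 2A^8; writhe +4
components 1, writhe +4 (10 crossings)
3-colorings: 9 of 3^10, det 15 — tricolorable
note: w = +4 (over 10 crossings) is diagram-only; (-A^3)^(-4) removes it from V


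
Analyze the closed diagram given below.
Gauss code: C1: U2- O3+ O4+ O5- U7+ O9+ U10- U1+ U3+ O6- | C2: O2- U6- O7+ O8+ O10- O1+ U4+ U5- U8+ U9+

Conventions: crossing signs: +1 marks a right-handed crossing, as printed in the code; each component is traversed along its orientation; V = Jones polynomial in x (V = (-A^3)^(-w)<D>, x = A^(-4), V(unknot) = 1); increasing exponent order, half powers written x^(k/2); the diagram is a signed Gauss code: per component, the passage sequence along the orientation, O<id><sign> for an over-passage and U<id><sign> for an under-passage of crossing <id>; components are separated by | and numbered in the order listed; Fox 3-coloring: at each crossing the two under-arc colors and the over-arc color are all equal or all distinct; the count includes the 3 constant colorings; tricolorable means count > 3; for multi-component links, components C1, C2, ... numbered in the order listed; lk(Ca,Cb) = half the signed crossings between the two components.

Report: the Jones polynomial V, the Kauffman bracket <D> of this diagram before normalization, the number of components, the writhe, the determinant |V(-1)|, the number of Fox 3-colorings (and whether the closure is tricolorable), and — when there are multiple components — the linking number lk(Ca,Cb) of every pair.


Jones polynomial: V(x) = -x^(-3/2) + x^(-1/2) - 2x^(1/2) + x^(3/2) - 2x^(5/2) + x^(7/2)
<D> = A^-8 - 2A^-4 + 1 - 2A^4 + A^8 - A^12; writhe +2
components 2, writhe +2 (10 crossings)
linking number lk(C1,C2) = 0
3-colorings: 3 of 3^10, det 8 — not tricolorable
note: span 5 respects span(V) <= c + mu - 1 = 11 for this 2-component diagram


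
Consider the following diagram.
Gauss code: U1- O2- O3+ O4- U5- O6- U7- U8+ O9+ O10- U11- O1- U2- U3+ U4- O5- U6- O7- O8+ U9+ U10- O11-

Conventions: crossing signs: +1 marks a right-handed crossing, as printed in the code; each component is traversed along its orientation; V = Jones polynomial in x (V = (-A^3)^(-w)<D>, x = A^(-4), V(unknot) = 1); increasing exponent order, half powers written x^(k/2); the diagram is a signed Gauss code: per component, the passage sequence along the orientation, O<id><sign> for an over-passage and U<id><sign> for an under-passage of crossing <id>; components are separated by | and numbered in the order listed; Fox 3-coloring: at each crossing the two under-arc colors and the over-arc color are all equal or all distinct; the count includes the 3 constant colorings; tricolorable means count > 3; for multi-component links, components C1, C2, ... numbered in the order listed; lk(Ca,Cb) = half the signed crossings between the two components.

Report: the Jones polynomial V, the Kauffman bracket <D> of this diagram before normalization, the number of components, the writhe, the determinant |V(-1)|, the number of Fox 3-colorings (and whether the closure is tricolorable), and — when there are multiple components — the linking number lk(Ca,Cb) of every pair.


V = -x^-7 + x^-6 - x^-5 + x^-4 + x^-2
<D> = -A^-7 - A + A^5 - A^9 + A^13 (w = -5)
1 component over 11 crossings, w = -5
3 Fox colorings among 3^11, |V(-1)| = 5: not tricolorable
why: w = -5 shifts under R1 moves; the (-A^3)^(5) factor cancels that in V


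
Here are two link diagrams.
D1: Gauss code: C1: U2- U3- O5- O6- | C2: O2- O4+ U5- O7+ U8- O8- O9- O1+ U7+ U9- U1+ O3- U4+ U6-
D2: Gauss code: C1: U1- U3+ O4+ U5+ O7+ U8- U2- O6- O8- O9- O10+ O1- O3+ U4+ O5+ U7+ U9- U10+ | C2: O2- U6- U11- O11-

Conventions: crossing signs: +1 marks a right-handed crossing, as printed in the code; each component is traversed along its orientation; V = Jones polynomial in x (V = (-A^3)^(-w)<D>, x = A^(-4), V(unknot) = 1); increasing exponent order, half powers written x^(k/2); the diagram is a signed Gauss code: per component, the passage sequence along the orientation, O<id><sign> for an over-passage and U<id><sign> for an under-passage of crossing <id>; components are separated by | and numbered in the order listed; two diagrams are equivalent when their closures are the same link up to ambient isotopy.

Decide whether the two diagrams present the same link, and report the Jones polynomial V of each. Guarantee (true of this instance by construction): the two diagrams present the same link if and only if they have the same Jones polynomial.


same link: no
V(D1) = -x^(-9/2) - x^(-5/2) + x^(-3/2) - x^(-1/2)  [9 crossings, <D> = A^-7 - A^-3 + A + A^9, w = -3]
V(D2) = -x^(-3/2) - 2x^(1/2) + x^(3/2) - x^(5/2) + x^(7/2)  [11 crossings, <D> = -A^-17 + A^-13 - A^-9 + 2A^-5 + A^3, w = -1]
insight: comparing 2 Jones polynomials yields 2 groups


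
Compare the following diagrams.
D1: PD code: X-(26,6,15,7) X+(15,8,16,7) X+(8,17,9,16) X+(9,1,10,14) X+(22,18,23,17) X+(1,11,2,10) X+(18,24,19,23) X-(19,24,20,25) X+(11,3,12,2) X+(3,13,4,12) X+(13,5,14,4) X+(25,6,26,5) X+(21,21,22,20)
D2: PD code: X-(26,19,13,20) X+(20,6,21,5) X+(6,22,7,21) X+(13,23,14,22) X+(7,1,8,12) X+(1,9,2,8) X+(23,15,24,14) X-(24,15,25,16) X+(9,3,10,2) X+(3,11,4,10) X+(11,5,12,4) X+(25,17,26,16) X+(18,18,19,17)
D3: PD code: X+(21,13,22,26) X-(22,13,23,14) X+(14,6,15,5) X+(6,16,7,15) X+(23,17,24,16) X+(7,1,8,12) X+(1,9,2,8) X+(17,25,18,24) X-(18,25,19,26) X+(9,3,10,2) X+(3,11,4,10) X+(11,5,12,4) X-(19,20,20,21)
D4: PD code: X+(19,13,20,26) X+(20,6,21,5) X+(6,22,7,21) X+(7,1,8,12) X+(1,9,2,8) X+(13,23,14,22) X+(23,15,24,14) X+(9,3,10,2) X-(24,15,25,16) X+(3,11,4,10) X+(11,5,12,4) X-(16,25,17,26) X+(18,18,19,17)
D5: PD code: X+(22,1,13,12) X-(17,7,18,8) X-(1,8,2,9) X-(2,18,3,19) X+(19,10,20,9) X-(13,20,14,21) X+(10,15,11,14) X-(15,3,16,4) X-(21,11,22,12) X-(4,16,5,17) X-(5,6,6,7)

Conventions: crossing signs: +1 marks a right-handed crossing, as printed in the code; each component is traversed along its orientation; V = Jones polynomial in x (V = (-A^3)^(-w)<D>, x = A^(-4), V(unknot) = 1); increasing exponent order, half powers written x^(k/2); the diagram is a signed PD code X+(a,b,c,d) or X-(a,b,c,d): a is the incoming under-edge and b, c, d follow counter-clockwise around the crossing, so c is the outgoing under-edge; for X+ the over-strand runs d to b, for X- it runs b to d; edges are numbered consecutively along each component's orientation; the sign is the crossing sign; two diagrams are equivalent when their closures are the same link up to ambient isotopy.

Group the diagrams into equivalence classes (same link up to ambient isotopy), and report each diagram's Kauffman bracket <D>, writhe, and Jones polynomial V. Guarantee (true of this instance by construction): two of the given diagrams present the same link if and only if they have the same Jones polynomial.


equivalence classes: {D1, D2, D3, D4} | {D5}
D1 (bracket -A^-11 + A^-7 - 2A^-3 + 2A - A^5 + 2A^9 + A^17; 13 crossings at w = +9): V = -x^(5/2) - 2x^(9/2) + x^(11/2) - 2x^(13/2) + 2x^(15/2) - x^(17/2) + x^(19/2)
V(D2) = -x^(5/2) - 2x^(9/2) + x^(11/2) - 2x^(13/2) + 2x^(15/2) - x^(17/2) + x^(19/2)  [13 crossings, <D> = -A^-11 + A^-7 - 2A^-3 + 2A - A^5 + 2A^9 + A^17, w = +9]
V(D3) = -x^(5/2) - 2x^(9/2) + x^(11/2) - 2x^(13/2) + 2x^(15/2) - x^(17/2) + x^(19/2)  [13 crossings, <D> = -A^-17 + A^-13 - 2A^-9 + 2A^-5 - A^-1 + 2A^3 + A^11, w = +7]
D4 (bracket -A^-11 + A^-7 - 2A^-3 + 2A - A^5 + 2A^9 + A^17; 13 crossings at w = +9): V = -x^(5/2) - 2x^(9/2) + x^(11/2) - 2x^(13/2) + 2x^(15/2) - x^(17/2) + x^(19/2)
V(D5) = -x^(-5/2) - x^(-1/2)  (w -5, c 11, <D> = A^-13 + A^-5)
key observation: comparing 5 Jones polynomials yields 2 groups


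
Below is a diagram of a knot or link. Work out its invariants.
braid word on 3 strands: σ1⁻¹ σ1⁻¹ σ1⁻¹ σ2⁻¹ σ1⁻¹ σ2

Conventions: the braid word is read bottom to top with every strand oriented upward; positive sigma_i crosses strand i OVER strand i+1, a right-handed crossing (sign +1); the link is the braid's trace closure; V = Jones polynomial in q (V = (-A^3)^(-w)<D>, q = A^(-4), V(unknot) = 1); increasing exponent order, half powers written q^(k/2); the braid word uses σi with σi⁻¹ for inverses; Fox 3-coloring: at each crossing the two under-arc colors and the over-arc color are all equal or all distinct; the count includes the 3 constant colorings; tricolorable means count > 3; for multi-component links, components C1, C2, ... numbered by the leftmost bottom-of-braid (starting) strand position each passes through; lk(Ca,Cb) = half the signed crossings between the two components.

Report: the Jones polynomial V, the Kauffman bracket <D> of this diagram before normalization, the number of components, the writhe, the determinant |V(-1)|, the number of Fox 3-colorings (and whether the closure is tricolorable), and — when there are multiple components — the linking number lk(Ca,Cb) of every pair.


V(q) = -q^-4 + q^-3 + q^-1
bracket: A^-8 + 1 - A^4, w = -4
1 component, writhe -4, over 6 crossings
det 3, colorings 9 of 3^6 — tricolorable
observation: V spans 3 powers of q: at least 3 crossings in any diagram


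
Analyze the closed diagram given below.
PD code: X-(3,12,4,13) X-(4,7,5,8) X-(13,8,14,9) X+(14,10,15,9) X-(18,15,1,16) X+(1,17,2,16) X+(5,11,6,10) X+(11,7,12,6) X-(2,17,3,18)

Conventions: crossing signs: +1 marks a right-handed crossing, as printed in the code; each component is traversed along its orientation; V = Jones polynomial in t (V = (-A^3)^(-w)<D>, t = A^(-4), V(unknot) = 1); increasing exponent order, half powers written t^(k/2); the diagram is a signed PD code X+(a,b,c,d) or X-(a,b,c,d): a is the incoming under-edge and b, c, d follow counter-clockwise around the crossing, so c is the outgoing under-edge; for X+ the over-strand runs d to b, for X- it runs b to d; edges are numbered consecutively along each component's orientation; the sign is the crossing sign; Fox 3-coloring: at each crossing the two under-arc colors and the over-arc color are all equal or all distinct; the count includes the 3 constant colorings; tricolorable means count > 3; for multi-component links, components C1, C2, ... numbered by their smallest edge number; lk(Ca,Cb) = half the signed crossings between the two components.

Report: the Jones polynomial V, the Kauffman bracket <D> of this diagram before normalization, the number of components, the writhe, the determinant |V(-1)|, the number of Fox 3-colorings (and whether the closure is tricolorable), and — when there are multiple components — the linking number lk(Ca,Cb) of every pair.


V(t) = 1
bracket: -A^-3, w = -1
1 component, writhe -1, over 9 crossings
det 1, colorings 3 of 3^9 — not tricolorable
observation: det 1 = |V(-1)|; not divisible by 3, so not tricolorable


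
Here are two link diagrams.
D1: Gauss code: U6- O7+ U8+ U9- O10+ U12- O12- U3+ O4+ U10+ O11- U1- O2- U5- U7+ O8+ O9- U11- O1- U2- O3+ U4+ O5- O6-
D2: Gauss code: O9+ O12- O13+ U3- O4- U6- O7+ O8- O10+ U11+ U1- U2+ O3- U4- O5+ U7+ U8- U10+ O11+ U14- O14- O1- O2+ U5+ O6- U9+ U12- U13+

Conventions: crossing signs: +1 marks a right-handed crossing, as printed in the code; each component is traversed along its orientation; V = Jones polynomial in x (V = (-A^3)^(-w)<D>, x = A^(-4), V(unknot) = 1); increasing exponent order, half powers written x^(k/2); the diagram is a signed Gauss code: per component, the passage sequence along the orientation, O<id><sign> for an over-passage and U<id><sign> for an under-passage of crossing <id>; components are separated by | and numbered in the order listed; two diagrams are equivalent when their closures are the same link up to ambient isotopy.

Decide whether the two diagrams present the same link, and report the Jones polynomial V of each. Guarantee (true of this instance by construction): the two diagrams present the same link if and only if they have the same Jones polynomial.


equivalent: no
D1 (bracket -A^-18 + A^-14 - A^-10 + 3A^-6 - A^-2 + A^2 - A^6; 12 crossings at w = -2): V = -x^-3 + x^-2 - x^-1 + 3 - x + x^2 - x^3
D2 (bracket -A^-12 + 2A^-8 - 2A^-4 + 3 - 2A^4 + 2A^8 - A^12; 14 crossings at w = 0): V = -x^-3 + 2x^-2 - 2x^-1 + 3 - 2x + 2x^2 - x^3
key observation: 2 values of V(x) split the 2 diagrams


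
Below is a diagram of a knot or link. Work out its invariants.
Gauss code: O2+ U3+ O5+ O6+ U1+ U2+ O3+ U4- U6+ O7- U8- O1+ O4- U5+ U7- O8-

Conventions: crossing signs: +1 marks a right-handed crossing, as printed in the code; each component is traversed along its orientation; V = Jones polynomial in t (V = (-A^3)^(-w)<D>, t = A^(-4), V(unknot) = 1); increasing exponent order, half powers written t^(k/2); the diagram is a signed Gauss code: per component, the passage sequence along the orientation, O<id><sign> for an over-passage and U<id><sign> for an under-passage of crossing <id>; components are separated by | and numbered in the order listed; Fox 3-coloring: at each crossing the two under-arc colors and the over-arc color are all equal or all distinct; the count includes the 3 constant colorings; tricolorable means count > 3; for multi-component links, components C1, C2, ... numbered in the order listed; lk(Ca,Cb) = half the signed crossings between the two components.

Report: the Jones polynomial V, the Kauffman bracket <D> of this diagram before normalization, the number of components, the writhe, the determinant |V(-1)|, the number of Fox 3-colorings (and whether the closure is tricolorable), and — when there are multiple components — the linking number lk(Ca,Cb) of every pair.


Jones polynomial: V(t) = -t^-1 + 2 - t + 2t^2 - t^3 + t^4 - t^5
<D> = -A^-14 + A^-10 - A^-6 + 2A^-2 - A^2 + 2A^6 - A^10; writhe +2
components 1, writhe +2 (8 crossings)
3-colorings: 9 of 3^8, det 9 — tricolorable
note: w = +2 shifts under R1 moves; the (-A^3)^(-2) factor cancels that in V


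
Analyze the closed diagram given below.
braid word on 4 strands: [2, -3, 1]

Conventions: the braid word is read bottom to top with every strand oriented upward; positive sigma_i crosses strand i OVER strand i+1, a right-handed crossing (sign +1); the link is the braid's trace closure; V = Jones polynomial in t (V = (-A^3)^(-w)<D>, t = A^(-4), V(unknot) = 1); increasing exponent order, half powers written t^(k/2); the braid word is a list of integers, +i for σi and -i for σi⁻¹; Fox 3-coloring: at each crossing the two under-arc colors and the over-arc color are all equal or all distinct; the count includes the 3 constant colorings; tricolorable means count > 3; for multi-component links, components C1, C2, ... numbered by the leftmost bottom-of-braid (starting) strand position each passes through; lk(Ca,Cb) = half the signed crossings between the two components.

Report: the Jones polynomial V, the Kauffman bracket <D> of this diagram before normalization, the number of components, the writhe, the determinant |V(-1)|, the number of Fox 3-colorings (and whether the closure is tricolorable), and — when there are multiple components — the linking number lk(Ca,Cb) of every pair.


V = 1
<D> = -A^3 (w = +1)
1 component over 3 crossings, w = +1
3 Fox colorings among 3^3, |V(-1)| = 1: not tricolorable
why: det 1 = |V(-1)|; not divisible by 3, so not tricolorable


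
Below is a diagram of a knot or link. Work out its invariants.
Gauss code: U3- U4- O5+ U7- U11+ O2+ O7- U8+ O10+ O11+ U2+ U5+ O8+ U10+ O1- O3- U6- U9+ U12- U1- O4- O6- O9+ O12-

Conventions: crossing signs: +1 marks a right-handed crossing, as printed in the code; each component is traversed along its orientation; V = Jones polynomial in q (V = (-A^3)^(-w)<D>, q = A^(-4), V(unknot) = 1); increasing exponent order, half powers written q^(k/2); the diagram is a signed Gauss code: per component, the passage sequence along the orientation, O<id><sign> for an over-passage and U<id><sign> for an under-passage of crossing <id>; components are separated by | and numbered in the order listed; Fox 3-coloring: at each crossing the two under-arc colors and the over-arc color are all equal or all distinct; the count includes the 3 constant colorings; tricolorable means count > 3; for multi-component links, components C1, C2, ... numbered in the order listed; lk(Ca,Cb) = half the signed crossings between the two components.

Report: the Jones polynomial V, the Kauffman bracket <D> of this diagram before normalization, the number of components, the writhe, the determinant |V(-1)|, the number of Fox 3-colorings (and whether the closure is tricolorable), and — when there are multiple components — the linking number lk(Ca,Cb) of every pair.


V = -q^-3 + 2q^-2 - 3q^-1 + 4 - 3q + 4q^2 - 2q^3 + q^4 - q^5
<D> = -A^-20 + A^-16 - 2A^-12 + 4A^-8 - 3A^-4 + 4 - 3A^4 + 2A^8 - A^12 (w = 0)
1 component over 12 crossings, w = 0
9 Fox colorings among 3^12, |V(-1)| = 21: tricolorable
why: det 21 = |V(-1)|; divisible by 3, so tricolorable


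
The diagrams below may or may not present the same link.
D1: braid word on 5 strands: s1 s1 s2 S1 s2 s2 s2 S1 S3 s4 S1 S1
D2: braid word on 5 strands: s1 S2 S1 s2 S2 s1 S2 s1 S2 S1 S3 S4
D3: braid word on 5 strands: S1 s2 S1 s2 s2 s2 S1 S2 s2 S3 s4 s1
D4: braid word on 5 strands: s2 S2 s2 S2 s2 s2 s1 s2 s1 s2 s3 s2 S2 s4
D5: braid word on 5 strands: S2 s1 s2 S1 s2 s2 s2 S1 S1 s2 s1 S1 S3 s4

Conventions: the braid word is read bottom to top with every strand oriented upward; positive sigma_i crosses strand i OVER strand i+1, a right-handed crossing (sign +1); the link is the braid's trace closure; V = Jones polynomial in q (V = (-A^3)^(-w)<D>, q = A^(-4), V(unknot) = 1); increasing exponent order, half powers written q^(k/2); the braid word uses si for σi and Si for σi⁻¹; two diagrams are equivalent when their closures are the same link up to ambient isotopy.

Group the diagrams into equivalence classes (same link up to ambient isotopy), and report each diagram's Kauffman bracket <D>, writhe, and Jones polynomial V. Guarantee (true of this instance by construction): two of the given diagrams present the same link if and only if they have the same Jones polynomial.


equivalence classes: {D1, D3, D5} | {D2} | {D4}
D1 (bracket A^-14 - 2A^-10 + 2A^-6 - 2A^-2 + 2A^2 - A^6 + A^10; 12 crossings at w = +2): V = q^-1 - 1 + 2q - 2q^2 + 2q^3 - 2q^4 + q^5
V(D2) = -q^-4 + q^-3 + q^-1  [12 crossings, <D> = A^-8 + 1 - A^4, w = -4]
V(D3) = q^-1 - 1 + 2q - 2q^2 + 2q^3 - 2q^4 + q^5  (w +2, c 12, <D> = A^-14 - 2A^-10 + 2A^-6 - 2A^-2 + 2A^2 - A^6 + A^10)
V(D4) = q^2 + q^4 - q^5 + q^6 - q^7  (w +8, c 14, <D> = -A^-4 + 1 - A^4 + A^8 + A^16)
D5 (bracket A^-14 - 2A^-10 + 2A^-6 - 2A^-2 + 2A^2 - A^6 + A^10; 14 crossings at w = +2): V = q^-1 - 1 + 2q - 2q^2 + 2q^3 - 2q^4 + q^5
key observation: 3 classes among 5 diagrams; unequal V(q) rules out equality


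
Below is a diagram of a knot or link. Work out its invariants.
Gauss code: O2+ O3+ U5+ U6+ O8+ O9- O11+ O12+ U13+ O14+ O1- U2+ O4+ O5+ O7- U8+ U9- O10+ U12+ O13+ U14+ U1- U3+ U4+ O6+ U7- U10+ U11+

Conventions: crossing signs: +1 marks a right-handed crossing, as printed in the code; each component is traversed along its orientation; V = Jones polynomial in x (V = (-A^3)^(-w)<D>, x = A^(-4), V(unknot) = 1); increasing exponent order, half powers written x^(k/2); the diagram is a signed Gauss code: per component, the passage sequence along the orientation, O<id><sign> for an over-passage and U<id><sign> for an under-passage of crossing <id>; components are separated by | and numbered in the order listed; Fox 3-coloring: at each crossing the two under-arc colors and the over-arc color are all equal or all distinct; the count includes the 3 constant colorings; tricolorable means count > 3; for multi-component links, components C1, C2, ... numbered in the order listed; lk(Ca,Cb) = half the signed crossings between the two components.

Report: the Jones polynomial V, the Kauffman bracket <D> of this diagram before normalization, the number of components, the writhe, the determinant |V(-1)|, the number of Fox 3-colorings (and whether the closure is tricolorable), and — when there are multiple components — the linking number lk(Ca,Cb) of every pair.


V(x) = x^3 + x^5 - x^8
bracket: -A^-8 + A^4 + A^12, w = +8
1 component, writhe +8, over 14 crossings
det 3, colorings 9 of 3^14 — tricolorable
observation: w = +8 (over 14 crossings) is diagram-only; (-A^3)^(-8) removes it from V


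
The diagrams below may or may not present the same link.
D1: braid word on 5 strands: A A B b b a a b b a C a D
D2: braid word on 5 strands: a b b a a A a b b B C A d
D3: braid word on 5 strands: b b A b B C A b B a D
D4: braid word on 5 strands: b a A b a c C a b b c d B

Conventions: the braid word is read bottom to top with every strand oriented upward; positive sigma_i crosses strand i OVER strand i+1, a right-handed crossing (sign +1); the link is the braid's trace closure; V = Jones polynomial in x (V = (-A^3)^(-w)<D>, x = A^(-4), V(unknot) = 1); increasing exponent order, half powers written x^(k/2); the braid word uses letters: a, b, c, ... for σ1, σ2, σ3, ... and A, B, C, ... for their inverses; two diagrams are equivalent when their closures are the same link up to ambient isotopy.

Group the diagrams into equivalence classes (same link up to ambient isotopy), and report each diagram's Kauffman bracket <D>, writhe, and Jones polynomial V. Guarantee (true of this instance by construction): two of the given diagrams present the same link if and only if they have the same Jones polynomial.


grouping into links: {D1, D2, D4} | {D3}
V(D1) = -x^(3/2) - 2x^(7/2) + x^(9/2) - x^(11/2) + x^(13/2)  (w +3, c 13, <D> = -A^-17 + A^-13 - A^-9 + 2A^-5 + A^3)
V(D2) = -x^(3/2) - 2x^(7/2) + x^(9/2) - x^(11/2) + x^(13/2)  (w +5, c 13, <D> = -A^-11 + A^-7 - A^-3 + 2A + A^9)
V(D3) = -x^(1/2) - x^(5/2)  (w -1, c 11, <D> = A^-13 + A^-5)
D4 (bracket -A^-5 + A^-1 - A^3 + 2A^7 + A^15; 13 crossings at w = +7): V = -x^(3/2) - 2x^(7/2) + x^(9/2) - x^(11/2) + x^(13/2)
key observation: comparing 4 Jones polynomials yields 2 groups


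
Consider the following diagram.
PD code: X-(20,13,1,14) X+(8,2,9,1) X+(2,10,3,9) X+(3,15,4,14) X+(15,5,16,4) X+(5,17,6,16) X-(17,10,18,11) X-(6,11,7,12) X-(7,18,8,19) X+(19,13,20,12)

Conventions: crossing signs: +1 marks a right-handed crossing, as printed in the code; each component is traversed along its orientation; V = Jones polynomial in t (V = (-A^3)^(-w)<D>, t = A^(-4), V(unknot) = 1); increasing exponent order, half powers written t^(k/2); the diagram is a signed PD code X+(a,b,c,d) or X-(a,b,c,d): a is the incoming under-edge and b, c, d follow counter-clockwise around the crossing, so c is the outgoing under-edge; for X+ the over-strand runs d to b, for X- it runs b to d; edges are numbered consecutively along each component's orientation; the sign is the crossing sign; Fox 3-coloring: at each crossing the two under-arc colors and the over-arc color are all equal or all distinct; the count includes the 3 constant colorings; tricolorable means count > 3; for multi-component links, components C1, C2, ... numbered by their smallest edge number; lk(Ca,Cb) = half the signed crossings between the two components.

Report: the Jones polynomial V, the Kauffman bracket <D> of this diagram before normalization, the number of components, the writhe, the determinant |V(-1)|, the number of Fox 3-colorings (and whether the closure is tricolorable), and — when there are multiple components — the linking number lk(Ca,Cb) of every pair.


Jones polynomial: V(t) = t + t^3 - t^4
<D> = -A^-10 + A^-6 + A^2; writhe +2
components 1, writhe +2 (10 crossings)
3-colorings: 9 of 3^10, det 3 — tricolorable
note: |V(-1)| = 3: so tricolorable, since 3 divides 3


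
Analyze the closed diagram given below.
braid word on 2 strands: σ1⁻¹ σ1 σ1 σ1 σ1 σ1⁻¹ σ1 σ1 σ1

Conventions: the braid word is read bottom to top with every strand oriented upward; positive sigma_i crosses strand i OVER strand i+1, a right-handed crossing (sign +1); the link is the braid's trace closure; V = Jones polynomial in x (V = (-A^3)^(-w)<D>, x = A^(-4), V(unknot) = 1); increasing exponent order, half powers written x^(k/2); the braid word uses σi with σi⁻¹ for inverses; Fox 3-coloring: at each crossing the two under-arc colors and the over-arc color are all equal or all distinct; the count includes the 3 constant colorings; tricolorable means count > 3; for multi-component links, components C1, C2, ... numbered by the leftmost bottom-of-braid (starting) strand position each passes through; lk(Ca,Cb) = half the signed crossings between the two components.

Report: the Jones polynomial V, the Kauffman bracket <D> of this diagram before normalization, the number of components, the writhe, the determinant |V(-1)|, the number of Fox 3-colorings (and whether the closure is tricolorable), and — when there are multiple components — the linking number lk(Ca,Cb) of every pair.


V = x^2 + x^4 - x^5 + x^6 - x^7
<D> = A^-13 - A^-9 + A^-5 - A^-1 - A^7 (w = +5)
1 component over 9 crossings, w = +5
3 Fox colorings among 3^9, |V(-1)| = 5: not tricolorable
why: the span of V is 5, forcing >= 5 crossings in any diagram


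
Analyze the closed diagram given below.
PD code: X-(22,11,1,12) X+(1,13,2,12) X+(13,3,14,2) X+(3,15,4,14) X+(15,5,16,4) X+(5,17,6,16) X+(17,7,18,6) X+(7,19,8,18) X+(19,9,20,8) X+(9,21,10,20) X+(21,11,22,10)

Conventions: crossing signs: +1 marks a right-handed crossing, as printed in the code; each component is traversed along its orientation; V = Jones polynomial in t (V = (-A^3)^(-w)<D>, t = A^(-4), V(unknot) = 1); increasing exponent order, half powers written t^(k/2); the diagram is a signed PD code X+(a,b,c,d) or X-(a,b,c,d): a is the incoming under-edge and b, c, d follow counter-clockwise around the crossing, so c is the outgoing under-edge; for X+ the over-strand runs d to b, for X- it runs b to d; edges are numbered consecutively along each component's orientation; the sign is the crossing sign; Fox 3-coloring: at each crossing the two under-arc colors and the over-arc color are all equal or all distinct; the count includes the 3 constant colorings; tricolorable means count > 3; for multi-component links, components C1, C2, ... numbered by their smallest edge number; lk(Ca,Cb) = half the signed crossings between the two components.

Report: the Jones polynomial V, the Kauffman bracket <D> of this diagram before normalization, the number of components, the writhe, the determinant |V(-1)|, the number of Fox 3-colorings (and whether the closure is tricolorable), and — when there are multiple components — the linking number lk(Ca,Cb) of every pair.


V = t^4 + t^6 - t^7 + t^8 - t^9 + t^10 - t^11 + t^12 - t^13
<D> = A^-25 - A^-21 + A^-17 - A^-13 + A^-9 - A^-5 + A^-1 - A^3 - A^11 (w = +9)
1 component over 11 crossings, w = +9
9 Fox colorings among 3^11, |V(-1)| = 9: tricolorable
why: |V(-1)| = 9: so tricolorable, since 3 divides 9


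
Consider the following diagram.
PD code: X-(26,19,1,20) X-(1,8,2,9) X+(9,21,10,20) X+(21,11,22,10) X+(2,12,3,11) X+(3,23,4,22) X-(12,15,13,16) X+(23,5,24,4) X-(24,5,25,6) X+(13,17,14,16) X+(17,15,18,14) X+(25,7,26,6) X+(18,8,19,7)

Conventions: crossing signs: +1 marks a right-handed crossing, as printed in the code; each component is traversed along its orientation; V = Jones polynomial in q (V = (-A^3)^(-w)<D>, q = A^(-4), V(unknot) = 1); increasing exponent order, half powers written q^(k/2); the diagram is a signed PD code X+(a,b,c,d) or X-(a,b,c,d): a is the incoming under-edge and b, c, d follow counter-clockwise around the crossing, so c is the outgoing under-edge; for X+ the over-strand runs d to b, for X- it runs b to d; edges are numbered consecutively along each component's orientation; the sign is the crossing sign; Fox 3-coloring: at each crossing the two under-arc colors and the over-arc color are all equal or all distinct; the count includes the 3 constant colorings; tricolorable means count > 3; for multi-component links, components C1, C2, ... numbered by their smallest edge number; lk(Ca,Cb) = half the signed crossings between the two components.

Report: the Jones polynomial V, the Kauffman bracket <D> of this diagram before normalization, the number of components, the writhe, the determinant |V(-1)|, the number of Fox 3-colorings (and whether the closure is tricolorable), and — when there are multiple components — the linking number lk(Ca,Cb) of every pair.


V = q + q^3 - q^4
<D> = A^-1 - A^3 - A^11 (w = +5)
1 component over 13 crossings, w = +5
9 Fox colorings among 3^13, |V(-1)| = 3: tricolorable
why: the span of V is 3, forcing >= 3 crossings in any diagram


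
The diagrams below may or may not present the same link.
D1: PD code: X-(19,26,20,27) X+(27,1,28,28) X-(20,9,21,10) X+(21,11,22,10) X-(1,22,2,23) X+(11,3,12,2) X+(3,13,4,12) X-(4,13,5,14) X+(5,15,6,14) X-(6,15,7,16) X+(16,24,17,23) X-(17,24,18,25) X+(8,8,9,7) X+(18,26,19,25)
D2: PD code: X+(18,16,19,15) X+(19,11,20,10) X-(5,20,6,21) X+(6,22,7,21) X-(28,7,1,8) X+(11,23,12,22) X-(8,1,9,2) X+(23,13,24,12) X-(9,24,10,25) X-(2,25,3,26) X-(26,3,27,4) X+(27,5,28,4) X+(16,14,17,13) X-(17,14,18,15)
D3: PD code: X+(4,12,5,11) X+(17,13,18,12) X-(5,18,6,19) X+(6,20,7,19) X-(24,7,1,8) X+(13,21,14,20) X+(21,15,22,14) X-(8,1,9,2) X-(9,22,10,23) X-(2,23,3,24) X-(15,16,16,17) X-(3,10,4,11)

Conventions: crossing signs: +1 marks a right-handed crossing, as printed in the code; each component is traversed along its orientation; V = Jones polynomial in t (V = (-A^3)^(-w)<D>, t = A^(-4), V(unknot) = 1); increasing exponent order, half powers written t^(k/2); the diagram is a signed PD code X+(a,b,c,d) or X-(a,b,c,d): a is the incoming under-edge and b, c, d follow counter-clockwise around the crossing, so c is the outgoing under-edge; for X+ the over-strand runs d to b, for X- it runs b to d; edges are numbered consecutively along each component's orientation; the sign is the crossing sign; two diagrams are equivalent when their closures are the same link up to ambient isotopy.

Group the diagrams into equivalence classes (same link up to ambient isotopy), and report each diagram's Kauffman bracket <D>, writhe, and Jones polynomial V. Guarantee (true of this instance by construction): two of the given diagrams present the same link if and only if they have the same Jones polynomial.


classes: {D1} | {D2, D3}
V(D1) = 1  [14 crossings, <D> = A^6, w = +2]
D2 (bracket -A^-12 + A^-8 - A^-4 + 3 - A^4 + A^8 - A^12; 14 crossings at w = 0): V = -t^-3 + t^-2 - t^-1 + 3 - t + t^2 - t^3
D3 (bracket -A^-18 + A^-14 - A^-10 + 3A^-6 - A^-2 + A^2 - A^6; 12 crossings at w = -2): V = -t^-3 + t^-2 - t^-1 + 3 - t + t^2 - t^3
note: comparing 3 Jones polynomials yields 2 groups
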